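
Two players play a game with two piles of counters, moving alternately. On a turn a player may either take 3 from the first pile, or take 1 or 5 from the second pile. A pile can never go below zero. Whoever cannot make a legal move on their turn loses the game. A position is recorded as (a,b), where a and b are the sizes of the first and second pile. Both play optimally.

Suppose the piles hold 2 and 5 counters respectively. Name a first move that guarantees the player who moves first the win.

Move to (2,4).

Use the standard recursion: the mover loses at a terminal position; elsewhere, the mover wins exactly when some move hands the opponent an L position.
No move ever increases a pile, so every position that can arise here has a ≤ 2 and b ≤ 5; it is enough to label the cells with 0 ≤ a ≤ 2 and 0 ≤ b ≤ 5.
Every move lowers a or b (never raises either), so fill the grid row by row in increasing a, and left to right within a row: each cell's successors are then already labelled.
      b=0  b=1  b=2  b=3  b=4  b=5
a=0:    L    W    L    W    L    W
a=1:    L    W    L    W    L    W
a=2:    L    W    L    W    L    W
Cells with no legal move (terminal, hence L): (0,0), (1,0), (2,0).
The remaining L cells, each justified by listing all of its moves:
(0,2): L (sole option (0,1)(W) is W)
(0,4): L (sole option (0,3)(W) is W)
(1,2): L (sole option (1,1)(W) is W)
(1,4): L (sole option (1,3)(W) is W)
(2,2): L (sole option (2,1)(W) is W)
(2,4): L (sole option (2,3)(W) is W)
Every other cell has at least one move into one of the L cells above, so it is W.
From (2,5), the L positions reachable in one move are: (2,4), (2,0). Any move reaching one of these is winning.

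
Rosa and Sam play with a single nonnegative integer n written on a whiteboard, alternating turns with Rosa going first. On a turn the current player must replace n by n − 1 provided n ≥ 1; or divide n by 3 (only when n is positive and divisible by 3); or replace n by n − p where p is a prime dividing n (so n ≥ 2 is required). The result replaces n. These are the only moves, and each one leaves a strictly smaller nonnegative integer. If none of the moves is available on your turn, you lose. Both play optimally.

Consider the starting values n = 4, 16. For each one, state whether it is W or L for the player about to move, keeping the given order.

4: L, 16: W

Label each position W (a win for the player to move) or L (a loss). A position with no legal move is L; any other position is W exactly when some move reaches an L, and L when every move reaches a W.
n=0: no move → L
n=1: →0(L), so W
n=2: →0(L), so W
n=3: →0(L), so W
n=4: →2(W), 3(W) — all W, so L
n=5: →0(L), so W
n=6: →4(L), so W
n=7: →0(L), so W
n=8: →6(W), 7(W) — all W, so L
n=9: →8(L), so W
n=10: →8(L), so W
n=11: →0(L), so W
n=12: →4(L), so W
n=13: →0(L), so W
n=14: →7(W), 12(W), 13(W) — all W, so L
n=15: →14(L), so W
n=16: →14(L), so W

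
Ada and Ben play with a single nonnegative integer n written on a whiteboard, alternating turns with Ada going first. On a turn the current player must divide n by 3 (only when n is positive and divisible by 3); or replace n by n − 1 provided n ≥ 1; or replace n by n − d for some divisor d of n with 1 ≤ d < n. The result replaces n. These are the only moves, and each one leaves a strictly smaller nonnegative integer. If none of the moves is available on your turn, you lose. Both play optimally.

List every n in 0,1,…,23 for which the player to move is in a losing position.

Use the standard recursion: the mover loses at a terminal position; elsewhere, the mover wins exactly when some move hands the opponent an L position.
n=0: no move → L
n=1: →0(L), so W
n=2: →1(W) only, which is W, so L
n=3: →2(L), so W
n=4: →2(L), so W
n=5: →4(W) only, which is W, so L
n=6: →2(L), so W
n=7: →6(W) only, which is W, so L
n=8: →7(L), so W
n=9: →3(W), 6(W), 8(W) — all W, so L
n=10: →5(L), so W
n=11: →10(W) only, which is W, so L
n=12: →9(L), so W
n=13: →12(W) only, which is W, so L
n=14: →7(L), so W
n=15: →5(L), so W
n=16: →8(W), 12(W), 14(W), 15(W) — all W, so L
n=17: →16(L), so W
n=18: →9(L), so W
n=19: →18(W) only, which is W, so L
n=20: →16(L), so W
n=21: →7(L), so W
n=22: →11(L), so W
n=23: →22(W) only, which is W, so L
Reading off the rows marked L gives the requested list; there are 10 such values of n.

0, 2, 5, 7, 9, 11, 13, 16, 19, 23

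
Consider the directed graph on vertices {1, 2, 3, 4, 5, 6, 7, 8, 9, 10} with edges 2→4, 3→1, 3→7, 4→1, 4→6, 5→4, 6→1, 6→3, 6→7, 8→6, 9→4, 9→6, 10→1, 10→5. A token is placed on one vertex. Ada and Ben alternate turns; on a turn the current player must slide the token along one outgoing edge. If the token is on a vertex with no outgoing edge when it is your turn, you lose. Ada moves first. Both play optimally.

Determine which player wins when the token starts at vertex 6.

Ada wins.

Classify positions by backward induction: terminal positions (no move available) are L. From any other position, the mover wins iff some move reaches an L.
Every edge goes from a vertex to one that appears earlier in the order 1, 7, 3, 6, 8, 4, 9, 5, 10, 2, so processing vertices in that order labels each vertex after all of its successors.
1: no outgoing edge → L
7: no outgoing edge → L
3: reaches L-position 7 → W
6: reaches L-position 7 → W
8: only reaches 6(W), which is W → L
4: reaches L-position 1 → W
9: only reaches 4(W), 6(W), all W → L
5: only reaches 4(W), which is W → L
10: reaches L-position 5 → W
2: only reaches 4(W), which is W → L
From 6 Ada can move to 7, reaching an L position.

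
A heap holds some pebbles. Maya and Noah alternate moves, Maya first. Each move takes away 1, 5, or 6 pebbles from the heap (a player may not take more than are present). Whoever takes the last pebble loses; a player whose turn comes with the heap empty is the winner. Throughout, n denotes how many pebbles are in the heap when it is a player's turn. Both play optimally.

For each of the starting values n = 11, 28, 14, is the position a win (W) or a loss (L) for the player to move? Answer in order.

11: W, 28: W, 14: L

Classify positions by backward induction: terminal positions (no move available) are W. From any other position, the mover wins iff some move reaches an L.
n=0: no move; the opponent has just taken the last pebble and therefore loses → W
n=1: the only move is to 0(W), a W ⇒ L
n=2: can move to 1, which is L ⇒ W
n=3: the only move is to 2(W), a W ⇒ L
n=4: can move to 3, which is L ⇒ W
n=5: moves to 4(W), 0(W); every one is W ⇒ L
n=6: can move to 5, which is L ⇒ W
n=7: can move to 1, which is L ⇒ W
n=8: can move to 3, which is L ⇒ W
n=9: can move to 3, which is L ⇒ W
n=10: can move to 5, which is L ⇒ W
n=11: can move to 5, which is L ⇒ W
n=12: moves to 11(W), 7(W), 6(W); every one is W ⇒ L
n=13: can move to 12, which is L ⇒ W
n=14: moves to 13(W), 9(W), 8(W); every one is W ⇒ L
n=15: can move to 14, which is L ⇒ W
n=16: moves to 15(W), 11(W), 10(W); every one is W ⇒ L
n=17: can move to 16, which is L ⇒ W
n=18: can move to 12, which is L ⇒ W
n=19: can move to 14, which is L ⇒ W
n=20: can move to 14, which is L ⇒ W
n=21: can move to 16, which is L ⇒ W
n=22: can move to 16, which is L ⇒ W
n=23: moves to 22(W), 18(W), 17(W); every one is W ⇒ L
n=24: can move to 23, which is L ⇒ W
n=25: moves to 24(W), 20(W), 19(W); every one is W ⇒ L
n=26: can move to 25, which is L ⇒ W
n=27: moves to 26(W), 22(W), 21(W); every one is W ⇒ L
n=28: can move to 27, which is L ⇒ W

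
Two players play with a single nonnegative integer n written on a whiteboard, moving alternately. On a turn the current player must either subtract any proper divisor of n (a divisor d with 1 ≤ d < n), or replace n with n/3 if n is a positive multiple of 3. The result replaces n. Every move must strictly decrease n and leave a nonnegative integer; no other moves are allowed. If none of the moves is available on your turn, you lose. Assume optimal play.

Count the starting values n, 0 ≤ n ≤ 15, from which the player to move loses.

Work bottom-up. With no move the player to move loses. Otherwise the position is W if at least one move leads to an L position for the opponent, and L if every move leads to a W.
n=0: no move → L
n=1: no move → L
n=2: →1(L), so W
n=3: →1(L), so W
n=4: →2(W), 3(W) — all W, so L
n=5: →4(L), so W
n=6: →4(L), so W
n=7: →6(W) only, which is W, so L
n=8: →4(L), so W
n=9: →3(W), 6(W), 8(W) — all W, so L
n=10: →9(L), so W
n=11: →10(W) only, which is W, so L
n=12: →4(L), so W
n=13: →12(W) only, which is W, so L
n=14: →7(L), so W
n=15: →5(W), 10(W), 12(W), 14(W) — all W, so L
L entries with 0 ≤ n ≤ 15: n = 0, 1, 4, 7, 9, 11, 13, 15; that makes 8.

8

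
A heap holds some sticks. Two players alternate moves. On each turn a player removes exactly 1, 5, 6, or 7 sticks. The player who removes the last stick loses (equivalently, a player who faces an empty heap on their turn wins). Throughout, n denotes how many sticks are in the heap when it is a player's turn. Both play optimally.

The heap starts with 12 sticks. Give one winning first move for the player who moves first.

Classify positions by backward induction: terminal positions (no move available) are W. From any other position, the mover wins iff some move reaches an L.
n=0: no move; the opponent has just taken the last stick and therefore loses → W
n=1: only reaches 0(W), which is W → L
n=2: reaches L-position 1 → W
n=3: only reaches 2(W), which is W → L
n=4: reaches L-position 3 → W
n=5: only reaches 4(W), 0(W), all W → L
n=6: reaches L-position 5 → W
n=7: reaches L-position 1 → W
n=8: reaches L-position 3 → W
n=9: reaches L-position 3 → W
n=10: reaches L-position 5 → W
n=11: reaches L-position 5 → W
n=12: reaches L-position 5 → W
From 12, the L positions reachable in one move are: 5.

Remove 7, leaving 5.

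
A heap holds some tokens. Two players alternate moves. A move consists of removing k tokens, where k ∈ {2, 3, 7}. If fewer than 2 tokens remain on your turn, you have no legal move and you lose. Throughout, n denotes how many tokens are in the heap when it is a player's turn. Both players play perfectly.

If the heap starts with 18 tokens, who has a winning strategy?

The first player wins.

Positions with no move are L. A position that does have a move is losing for the player to move precisely when every available move leads to a winning position for the opponent. Fill in the labels:
n=0: no move → L
n=1: no move → L
n=2: reaches L-position 0 → W
n=3: reaches L-position 1 → W
n=4: reaches L-position 1 → W
n=5: only reaches 3(W), 2(W), all W → L
n=6: only reaches 4(W), 3(W), all W → L
n=7: reaches L-position 5 → W
n=8: reaches L-position 6 → W
n=9: reaches L-position 6 → W
n=10: only reaches 8(W), 7(W), 3(W), all W → L
n=11: only reaches 9(W), 8(W), 4(W), all W → L
n=12: reaches L-position 10 → W
n=13: reaches L-position 11 → W
n=14: reaches L-position 11 → W
n=15: only reaches 13(W), 12(W), 8(W), all W → L
n=16: only reaches 14(W), 13(W), 9(W), all W → L
n=17: reaches L-position 15 → W
n=18: reaches L-position 16 → W
From 18 the player to move can remove 2, leaving 16, reaching an L position.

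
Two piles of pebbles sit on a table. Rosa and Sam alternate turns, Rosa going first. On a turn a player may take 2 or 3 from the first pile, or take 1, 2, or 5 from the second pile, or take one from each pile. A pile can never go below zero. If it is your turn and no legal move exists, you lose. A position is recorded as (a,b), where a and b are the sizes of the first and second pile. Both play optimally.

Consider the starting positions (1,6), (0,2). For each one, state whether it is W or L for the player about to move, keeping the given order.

Label each position W (a win for the player to move) or L (a loss). A position with no legal move is L; any other position is W exactly when some move reaches an L, and L when every move reaches a W.
No move ever increases a pile, so every position that can arise here has a ≤ 1 and b ≤ 6; it is enough to label the cells with 0 ≤ a ≤ 1 and 0 ≤ b ≤ 6.
Every move lowers a or b (never raises either), so fill the grid row by row in increasing a, and left to right within a row: each cell's successors are then already labelled.
      b=0  b=1  b=2  b=3  b=4  b=5  b=6
a=0:    L    W    W    L    W    W    L
a=1:    L    W    W    L    W    W    L
Cells with no legal move (terminal, hence L): (0,0), (1,0).
The remaining L cells, each justified by listing all of its moves:
(0,3): L (options (0,2)(W), (0,1)(W) are all W)
(0,6): L (options (0,5)(W), (0,4)(W), (0,1)(W) are all W)
(1,3): L (options (1,2)(W), (1,1)(W), (0,2)(W) are all W)
(1,6): L (options (1,5)(W), (1,4)(W), (1,1)(W), (0,5)(W) are all W)
Every other cell has at least one move into one of the L cells above, so it is W.
(1,6): one of the L cells justified above, so L
(0,2): the move to (0,0) reaches an L cell, so W

(1,6): L, (0,2): W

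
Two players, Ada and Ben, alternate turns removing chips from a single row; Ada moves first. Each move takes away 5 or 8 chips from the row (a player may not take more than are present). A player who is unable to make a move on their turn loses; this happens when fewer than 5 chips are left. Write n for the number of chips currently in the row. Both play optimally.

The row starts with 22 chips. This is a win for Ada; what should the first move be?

Remove 5, leaving 17.

Positions with no move are L. A position that does have a move is losing for the player to move precisely when every available move leads to a winning position for the opponent. Fill in the labels:
n=0: no move → L
n=1: no move → L
n=2: no move → L
n=3: no move → L
n=4: no move → L
n=5: can move to 0, which is L ⇒ W
n=6: can move to 1, which is L ⇒ W
n=7: can move to 2, which is L ⇒ W
n=8: can move to 3, which is L ⇒ W
n=9: can move to 4, which is L ⇒ W
n=10: can move to 2, which is L ⇒ W
n=11: can move to 3, which is L ⇒ W
n=12: can move to 4, which is L ⇒ W
n=13: moves to 8(W), 5(W); every one is W ⇒ L
n=14: moves to 9(W), 6(W); every one is W ⇒ L
n=15: moves to 10(W), 7(W); every one is W ⇒ L
n=16: moves to 11(W), 8(W); every one is W ⇒ L
n=17: moves to 12(W), 9(W); every one is W ⇒ L
n=18: can move to 13, which is L ⇒ W
n=19: can move to 14, which is L ⇒ W
n=20: can move to 15, which is L ⇒ W
n=21: can move to 16, which is L ⇒ W
n=22: can move to 17, which is L ⇒ W
From 22, the L positions reachable in one move are: 17, 14. Any move reaching one of these is winning.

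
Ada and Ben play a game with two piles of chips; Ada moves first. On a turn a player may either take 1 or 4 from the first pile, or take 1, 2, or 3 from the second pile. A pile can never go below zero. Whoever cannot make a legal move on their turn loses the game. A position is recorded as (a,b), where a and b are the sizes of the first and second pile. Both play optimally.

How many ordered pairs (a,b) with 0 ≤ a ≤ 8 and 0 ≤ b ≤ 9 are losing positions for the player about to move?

26

Label each position W (a win for the player to move) or L (a loss). A position with no legal move is L; any other position is W exactly when some move reaches an L, and L when every move reaches a W.
Every move lowers a or b (never raises either), so fill the grid row by row in increasing a, and left to right within a row: each cell's successors are then already labelled.
      b=0  b=1  b=2  b=3  b=4  b=5  b=6  b=7  b=8  b=9
a=0:    L    W    W    W    L    W    W    W    L    W
a=1:    W    L    W    W    W    L    W    W    W    L
a=2:    L    W    W    W    L    W    W    W    L    W
a=3:    W    L    W    W    W    L    W    W    W    L
a=4:    W    W    L    W    W    W    L    W    W    W
a=5:    L    W    W    W    L    W    W    W    L    W
a=6:    W    L    W    W    W    L    W    W    W    L
a=7:    L    W    W    W    L    W    W    W    L    W
a=8:    W    L    W    W    W    L    W    W    W    L
Cells with no legal move (terminal, hence L): (0,0).
The remaining L cells, each justified by listing all of its moves:
(0,4): L (options (0,3)(W), (0,2)(W), (0,1)(W) are all W)
(0,8): L (options (0,7)(W), (0,6)(W), (0,5)(W) are all W)
(1,1): L (options (0,1)(W), (1,0)(W) are all W)
(1,5): L (options (0,5)(W), (1,4)(W), (1,3)(W), (1,2)(W) are all W)
(1,9): L (options (0,9)(W), (1,8)(W), (1,7)(W), (1,6)(W) are all W)
(2,0): L (sole option (1,0)(W) is W)
(2,4): L (options (1,4)(W), (2,3)(W), (2,2)(W), (2,1)(W) are all W)
(2,8): L (options (1,8)(W), (2,7)(W), (2,6)(W), (2,5)(W) are all W)
(3,1): L (options (2,1)(W), (3,0)(W) are all W)
(3,5): L (options (2,5)(W), (3,4)(W), (3,3)(W), (3,2)(W) are all W)
(3,9): L (options (2,9)(W), (3,8)(W), (3,7)(W), (3,6)(W) are all W)
(4,2): L (options (3,2)(W), (0,2)(W), (4,1)(W), (4,0)(W) are all W)
(4,6): L (options (3,6)(W), (0,6)(W), (4,5)(W), (4,4)(W), (4,3)(W) are all W)
(5,0): L (options (4,0)(W), (1,0)(W) are all W)
(5,4): L (options (4,4)(W), (1,4)(W), (5,3)(W), (5,2)(W), (5,1)(W) are all W)
(5,8): L (options (4,8)(W), (1,8)(W), (5,7)(W), (5,6)(W), (5,5)(W) are all W)
(6,1): L (options (5,1)(W), (2,1)(W), (6,0)(W) are all W)
(6,5): L (options (5,5)(W), (2,5)(W), (6,4)(W), (6,3)(W), (6,2)(W) are all W)
(6,9): L (options (5,9)(W), (2,9)(W), (6,8)(W), (6,7)(W), (6,6)(W) are all W)
(7,0): L (options (6,0)(W), (3,0)(W) are all W)
(7,4): L (options (6,4)(W), (3,4)(W), (7,3)(W), (7,2)(W), (7,1)(W) are all W)
(7,8): L (options (6,8)(W), (3,8)(W), (7,7)(W), (7,6)(W), (7,5)(W) are all W)
(8,1): L (options (7,1)(W), (4,1)(W), (8,0)(W) are all W)
(8,5): L (options (7,5)(W), (4,5)(W), (8,4)(W), (8,3)(W), (8,2)(W) are all W)
(8,9): L (options (7,9)(W), (4,9)(W), (8,8)(W), (8,7)(W), (8,6)(W) are all W)
Every other cell has at least one move into one of the L cells above, so it is W.
L cells per row: a=0: 3, a=1: 3, a=2: 3, a=3: 3, a=4: 2, a=5: 3, a=6: 3, a=7: 3, a=8: 3; total 26.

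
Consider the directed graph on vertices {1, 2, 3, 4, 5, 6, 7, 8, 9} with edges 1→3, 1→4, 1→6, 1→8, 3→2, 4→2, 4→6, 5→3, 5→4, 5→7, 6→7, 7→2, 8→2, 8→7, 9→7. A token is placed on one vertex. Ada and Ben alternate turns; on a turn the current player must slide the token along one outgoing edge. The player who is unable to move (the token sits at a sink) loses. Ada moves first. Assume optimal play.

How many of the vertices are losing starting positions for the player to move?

4

Label each position W (a win for the player to move) or L (a loss). A position with no legal move is L; any other position is W exactly when some move reaches an L, and L when every move reaches a W.
Every edge goes from a vertex to one that appears earlier in the order 2, 3, 7, 6, 4, 8, 1, 9, 5, so processing vertices in that order labels each vertex after all of its successors.
2: no outgoing edge → L
3: can move to 2, which is L ⇒ W
7: can move to 2, which is L ⇒ W
6: the only move is to 7(W), a W ⇒ L
4: can move to 6, which is L ⇒ W
8: can move to 2, which is L ⇒ W
1: can move to 6, which is L ⇒ W
9: the only move is to 7(W), a W ⇒ L
5: moves to 4(W), 7(W), 3(W); every one is W ⇒ L
The L vertices are 2, 5, 6, 9; that is 4 in all.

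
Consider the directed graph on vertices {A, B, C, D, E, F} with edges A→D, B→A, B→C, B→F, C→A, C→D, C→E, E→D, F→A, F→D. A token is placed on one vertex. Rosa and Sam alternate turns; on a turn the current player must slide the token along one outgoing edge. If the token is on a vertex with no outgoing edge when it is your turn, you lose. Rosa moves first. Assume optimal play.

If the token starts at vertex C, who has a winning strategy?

Rosa wins.

Compute win/loss labels from the base case upward. A position with no move is L. Any other position is W if it can reach an L in one move, else L.
Every edge goes from a vertex to one that appears earlier in the order D, A, F, E, C, B, so processing vertices in that order labels each vertex after all of its successors.
D: no outgoing edge → L
A: can move to D, which is L ⇒ W
F: can move to D, which is L ⇒ W
E: can move to D, which is L ⇒ W
C: can move to D, which is L ⇒ W
B: moves to C(W), F(W), A(W); every one is W ⇒ L
From C Rosa can move to D, reaching an L position.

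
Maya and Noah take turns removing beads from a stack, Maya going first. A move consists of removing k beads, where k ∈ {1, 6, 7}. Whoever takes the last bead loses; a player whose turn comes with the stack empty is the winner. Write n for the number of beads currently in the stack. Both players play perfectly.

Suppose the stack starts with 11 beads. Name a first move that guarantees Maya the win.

Remove 6, leaving 5.

Classify positions by backward induction: terminal positions (no move available) are W. From any other position, the mover wins iff some move reaches an L.
n=0: no move; the opponent has just taken the last bead and therefore loses → W
n=1: L (sole option 0(W) is W)
n=2: W (go to 1, an L position)
n=3: L (sole option 2(W) is W)
n=4: W (go to 3, an L position)
n=5: L (sole option 4(W) is W)
n=6: W (go to 5, an L position)
n=7: W (go to 1, an L position)
n=8: W (go to 1, an L position)
n=9: W (go to 3, an L position)
n=10: W (go to 3, an L position)
n=11: W (go to 5, an L position)
From 11, the L positions reachable in one move are: 5.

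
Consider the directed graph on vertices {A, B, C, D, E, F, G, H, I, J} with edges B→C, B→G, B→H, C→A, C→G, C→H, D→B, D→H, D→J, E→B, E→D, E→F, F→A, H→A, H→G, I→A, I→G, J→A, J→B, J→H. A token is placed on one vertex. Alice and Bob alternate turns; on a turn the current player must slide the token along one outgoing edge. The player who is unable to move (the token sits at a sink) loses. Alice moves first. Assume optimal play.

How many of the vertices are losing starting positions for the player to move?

Positions with no move are L. A position that does have a move is losing for the player to move precisely when every available move leads to a winning position for the opponent. Fill in the labels:
Every edge goes from a vertex to one that appears earlier in the order G, A, H, C, B, J, F, D, I, E, so processing vertices in that order labels each vertex after all of its successors.
G: no outgoing edge → L
A: no outgoing edge → L
H: can move to A, which is L ⇒ W
C: can move to A, which is L ⇒ W
B: can move to G, which is L ⇒ W
J: can move to A, which is L ⇒ W
F: can move to A, which is L ⇒ W
D: moves to J(W), B(W), H(W); every one is W ⇒ L
I: can move to A, which is L ⇒ W
E: can move to D, which is L ⇒ W
The L vertices are A, D, G; that is 3 in all.

3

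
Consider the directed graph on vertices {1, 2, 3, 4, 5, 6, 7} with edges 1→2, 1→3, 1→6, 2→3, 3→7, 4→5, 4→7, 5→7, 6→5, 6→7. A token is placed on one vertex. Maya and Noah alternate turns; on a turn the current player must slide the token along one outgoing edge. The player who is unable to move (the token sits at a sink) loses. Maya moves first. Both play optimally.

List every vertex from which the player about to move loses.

2, 7

Build the W/L table. Terminal = L. A non-terminal position is W if it has a move to some L; otherwise it is L.
Every edge goes from a vertex to one that appears earlier in the order 7, 5, 6, 3, 2, 1, 4, so processing vertices in that order labels each vertex after all of its successors.
7: no outgoing edge → L
5: W (go to 7, an L position)
6: W (go to 7, an L position)
3: W (go to 7, an L position)
2: L (sole option 3(W) is W)
1: W (go to 2, an L position)
4: W (go to 7, an L position)
The losing starting vertices are exactly the entries labelled L in this table (2 of them).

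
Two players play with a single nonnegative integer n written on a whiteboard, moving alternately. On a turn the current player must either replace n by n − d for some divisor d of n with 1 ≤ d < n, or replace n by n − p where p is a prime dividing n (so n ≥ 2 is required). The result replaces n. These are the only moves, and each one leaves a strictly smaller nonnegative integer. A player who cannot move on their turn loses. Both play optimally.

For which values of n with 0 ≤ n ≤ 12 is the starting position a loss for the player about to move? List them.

0, 1, 4, 9

Positions with no move are L. A position that does have a move is losing for the player to move precisely when every available move leads to a winning position for the opponent. Fill in the labels:
n=0: no move → L
n=1: no move → L
n=2: W (go to 0, an L position)
n=3: W (go to 0, an L position)
n=4: L (options 2(W), 3(W) are all W)
n=5: W (go to 0, an L position)
n=6: W (go to 4, an L position)
n=7: W (go to 0, an L position)
n=8: W (go to 4, an L position)
n=9: L (options 6(W), 8(W) are all W)
n=10: W (go to 9, an L position)
n=11: W (go to 0, an L position)
n=12: W (go to 9, an L position)
The losing starting values of n are exactly the entries labelled L in this table (4 of them).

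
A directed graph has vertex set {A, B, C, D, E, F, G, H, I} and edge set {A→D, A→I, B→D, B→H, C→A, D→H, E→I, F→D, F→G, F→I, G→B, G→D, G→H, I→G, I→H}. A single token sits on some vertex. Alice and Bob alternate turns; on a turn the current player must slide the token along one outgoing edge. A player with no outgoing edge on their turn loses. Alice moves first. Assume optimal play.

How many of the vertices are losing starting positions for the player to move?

Use the standard recursion: the mover loses at a terminal position; elsewhere, the mover wins exactly when some move hands the opponent an L position.
Every edge goes from a vertex to one that appears earlier in the order H, D, B, G, I, F, E, A, C, so processing vertices in that order labels each vertex after all of its successors.
H: no outgoing edge → L
D: W (go to H, an L position)
B: W (go to H, an L position)
G: W (go to H, an L position)
I: W (go to H, an L position)
F: L (options I(W), G(W), D(W) are all W)
E: L (sole option I(W) is W)
A: L (options I(W), D(W) are all W)
C: W (go to A, an L position)
The L vertices are A, E, F, H; that is 4 in all.

4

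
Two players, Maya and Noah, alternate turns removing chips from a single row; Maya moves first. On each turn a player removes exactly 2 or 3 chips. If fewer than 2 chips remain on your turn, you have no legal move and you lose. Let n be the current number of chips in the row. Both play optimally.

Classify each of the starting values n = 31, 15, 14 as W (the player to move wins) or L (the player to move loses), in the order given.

Label each position W (a win for the player to move) or L (a loss). A position with no legal move is L; any other position is W exactly when some move reaches an L, and L when every move reaches a W.
n=0: no move → L
n=1: no move → L
n=2: →0(L), so W
n=3: →1(L), so W
n=4: →1(L), so W
n=5: →3(W), 2(W) — all W, so L
n=6: →4(W), 3(W) — all W, so L
n=7: →5(L), so W
n=8: →6(L), so W
n=9: →6(L), so W
n=10: →8(W), 7(W) — all W, so L
n=11: →9(W), 8(W) — all W, so L
n=12: →10(L), so W
n=13: →11(L), so W
n=14: →11(L), so W
n=15: →13(W), 12(W) — all W, so L
n=16: →14(W), 13(W) — all W, so L
n=17: →15(L), so W
n=18: →16(L), so W
n=19: →16(L), so W
n=20: →18(W), 17(W) — all W, so L
n=21: →19(W), 18(W) — all W, so L
n=22: →20(L), so W
n=23: →21(L), so W
n=24: →21(L), so W
n=25: →23(W), 22(W) — all W, so L
n=26: →24(W), 23(W) — all W, so L
n=27: →25(L), so W
n=28: →26(L), so W
n=29: →26(L), so W
n=30: →28(W), 27(W) — all W, so L
n=31: →29(W), 28(W) — all W, so L

31: L, 15: L, 14: W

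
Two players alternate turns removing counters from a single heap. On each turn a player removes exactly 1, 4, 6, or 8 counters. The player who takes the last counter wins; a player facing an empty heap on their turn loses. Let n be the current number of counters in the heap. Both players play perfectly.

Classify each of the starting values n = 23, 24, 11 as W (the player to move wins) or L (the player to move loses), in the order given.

23: W, 24: L, 11: W

Build the W/L table. Terminal = L. A non-terminal position is W if it has a move to some L; otherwise it is L.
n=0: no move → L
n=1: reaches L-position 0 → W
n=2: only reaches 1(W), which is W → L
n=3: reaches L-position 2 → W
n=4: reaches L-position 0 → W
n=5: only reaches 4(W), 1(W), all W → L
n=6: reaches L-position 5 → W
n=7: only reaches 6(W), 3(W), 1(W), all W → L
n=8: reaches L-position 7 → W
n=9: reaches L-position 5 → W
n=10: reaches L-position 2 → W
n=11: reaches L-position 7 → W
n=12: only reaches 11(W), 8(W), 6(W), 4(W), all W → L
n=13: reaches L-position 12 → W
n=14: only reaches 13(W), 10(W), 8(W), 6(W), all W → L
n=15: reaches L-position 14 → W
n=16: reaches L-position 12 → W
n=17: only reaches 16(W), 13(W), 11(W), 9(W), all W → L
n=18: reaches L-position 17 → W
n=19: only reaches 18(W), 15(W), 13(W), 11(W), all W → L
n=20: reaches L-position 19 → W
n=21: reaches L-position 17 → W
n=22: reaches L-position 14 → W
n=23: reaches L-position 19 → W
n=24: only reaches 23(W), 20(W), 18(W), 16(W), all W → L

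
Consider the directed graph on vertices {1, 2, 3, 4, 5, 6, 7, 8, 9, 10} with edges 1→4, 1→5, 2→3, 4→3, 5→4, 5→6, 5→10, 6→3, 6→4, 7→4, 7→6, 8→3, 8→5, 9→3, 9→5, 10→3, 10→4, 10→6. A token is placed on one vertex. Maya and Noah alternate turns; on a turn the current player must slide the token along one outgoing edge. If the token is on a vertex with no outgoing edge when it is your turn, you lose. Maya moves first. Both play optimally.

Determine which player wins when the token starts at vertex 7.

Noah wins.

Use the standard recursion: the mover loses at a terminal position; elsewhere, the mover wins exactly when some move hands the opponent an L position.
Every edge goes from a vertex to one that appears earlier in the order 3, 4, 6, 10, 7, 5, 1, 2, 8, 9, so processing vertices in that order labels each vertex after all of its successors.
3: no outgoing edge → L
4: can move to 3, which is L ⇒ W
6: can move to 3, which is L ⇒ W
10: can move to 3, which is L ⇒ W
7: moves to 6(W), 4(W); every one is W ⇒ L
5: moves to 10(W), 6(W), 4(W); every one is W ⇒ L
1: can move to 5, which is L ⇒ W
2: can move to 3, which is L ⇒ W
8: can move to 5, which is L ⇒ W
9: can move to 5, which is L ⇒ W
The starting position 7 is L: whatever Maya does, the opponent receives a W position.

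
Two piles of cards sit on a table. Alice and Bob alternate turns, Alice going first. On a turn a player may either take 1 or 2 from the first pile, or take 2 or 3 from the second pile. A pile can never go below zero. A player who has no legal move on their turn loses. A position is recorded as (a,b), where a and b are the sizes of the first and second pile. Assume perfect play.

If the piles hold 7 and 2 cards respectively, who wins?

Build the W/L table. Terminal = L. A non-terminal position is W if it has a move to some L; otherwise it is L.
No move ever increases a pile, so every position that can arise here has a ≤ 7 and b ≤ 2; it is enough to label the cells with 0 ≤ a ≤ 7 and 0 ≤ b ≤ 2.
Every move lowers a or b (never raises either), so fill the grid row by row in increasing a, and left to right within a row: each cell's successors are then already labelled.
      b=0  b=1  b=2
a=0:    L    L    W
a=1:    W    W    L
a=2:    W    W    W
a=3:    L    L    W
a=4:    W    W    L
a=5:    W    W    W
a=6:    L    L    W
a=7:    W    W    L
Cells with no legal move (terminal, hence L): (0,0), (0,1).
The remaining L cells, each justified by listing all of its moves:
(1,2): L (options (0,2)(W), (1,0)(W) are all W)
(3,0): L (options (2,0)(W), (1,0)(W) are all W)
(3,1): L (options (2,1)(W), (1,1)(W) are all W)
(4,2): L (options (3,2)(W), (2,2)(W), (4,0)(W) are all W)
(6,0): L (options (5,0)(W), (4,0)(W) are all W)
(6,1): L (options (5,1)(W), (4,1)(W) are all W)
(7,2): L (options (6,2)(W), (5,2)(W), (7,0)(W) are all W)
Every other cell has at least one move into one of the L cells above, so it is W.
The starting position (7,2) is L: whatever Alice does, the opponent receives a W position.

Bob wins.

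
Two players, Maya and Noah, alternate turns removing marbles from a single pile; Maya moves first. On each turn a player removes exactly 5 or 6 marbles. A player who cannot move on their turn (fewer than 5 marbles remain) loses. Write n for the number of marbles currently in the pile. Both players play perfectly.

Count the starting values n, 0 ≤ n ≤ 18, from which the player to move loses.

Classify positions by backward induction: terminal positions (no move available) are L. From any other position, the mover wins iff some move reaches an L.
n=0: no move → L
n=1: no move → L
n=2: no move → L
n=3: no move → L
n=4: no move → L
n=5: reaches L-position 0 → W
n=6: reaches L-position 1 → W
n=7: reaches L-position 2 → W
n=8: reaches L-position 3 → W
n=9: reaches L-position 4 → W
n=10: reaches L-position 4 → W
n=11: only reaches 6(W), 5(W), all W → L
n=12: only reaches 7(W), 6(W), all W → L
n=13: only reaches 8(W), 7(W), all W → L
n=14: only reaches 9(W), 8(W), all W → L
n=15: only reaches 10(W), 9(W), all W → L
n=16: reaches L-position 11 → W
n=17: reaches L-position 12 → W
n=18: reaches L-position 13 → W
L entries with 0 ≤ n ≤ 18: n = 0, 1, 2, 3, 4, 11, 12, 13, 14, 15; that makes 10.

10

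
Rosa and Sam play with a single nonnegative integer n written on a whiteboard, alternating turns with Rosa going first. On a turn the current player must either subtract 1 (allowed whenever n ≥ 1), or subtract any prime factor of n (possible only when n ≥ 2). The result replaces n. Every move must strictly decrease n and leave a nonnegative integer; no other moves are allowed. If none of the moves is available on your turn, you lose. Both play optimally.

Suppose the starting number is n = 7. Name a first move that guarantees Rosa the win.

Compute win/loss labels from the base case upward. A position with no move is L. Any other position is W if it can reach an L in one move, else L.
n=0: no move → L
n=1: reaches L-position 0 → W
n=2: reaches L-position 0 → W
n=3: reaches L-position 0 → W
n=4: only reaches 2(W), 3(W), all W → L
n=5: reaches L-position 0 → W
n=6: reaches L-position 4 → W
n=7: reaches L-position 0 → W
From 7, the L positions reachable in one move are: 0.

Move to 0.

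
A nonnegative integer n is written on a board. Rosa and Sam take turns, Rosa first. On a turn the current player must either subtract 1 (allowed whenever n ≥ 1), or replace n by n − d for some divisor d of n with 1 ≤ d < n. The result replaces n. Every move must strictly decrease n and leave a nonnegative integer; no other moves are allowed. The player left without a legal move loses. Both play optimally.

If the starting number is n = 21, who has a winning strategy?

Sam wins.

Label each position W (a win for the player to move) or L (a loss). A position with no legal move is L; any other position is W exactly when some move reaches an L, and L when every move reaches a W.
n=0: no move → L
n=1: can move to 0, which is L ⇒ W
n=2: the only move is to 1(W), a W ⇒ L
n=3: can move to 2, which is L ⇒ W
n=4: can move to 2, which is L ⇒ W
n=5: the only move is to 4(W), a W ⇒ L
n=6: can move to 5, which is L ⇒ W
n=7: the only move is to 6(W), a W ⇒ L
n=8: can move to 7, which is L ⇒ W
n=9: moves to 6(W), 8(W); every one is W ⇒ L
n=10: can move to 5, which is L ⇒ W
n=11: the only move is to 10(W), a W ⇒ L
n=12: can move to 9, which is L ⇒ W
n=13: the only move is to 12(W), a W ⇒ L
n=14: can move to 7, which is L ⇒ W
n=15: moves to 10(W), 12(W), 14(W); every one is W ⇒ L
n=16: can move to 15, which is L ⇒ W
n=17: the only move is to 16(W), a W ⇒ L
n=18: can move to 9, which is L ⇒ W
n=19: the only move is to 18(W), a W ⇒ L
n=20: can move to 15, which is L ⇒ W
n=21: moves to 14(W), 18(W), 20(W); every one is W ⇒ L
The starting position 21 is L: whatever Rosa does, the opponent receives a W position.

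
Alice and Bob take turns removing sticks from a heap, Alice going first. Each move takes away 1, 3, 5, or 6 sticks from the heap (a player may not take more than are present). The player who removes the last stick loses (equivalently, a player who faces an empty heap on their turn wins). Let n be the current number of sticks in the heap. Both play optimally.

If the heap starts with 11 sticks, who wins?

Classify positions by backward induction: terminal positions (no move available) are W. From any other position, the mover wins iff some move reaches an L.
n=0: no move; the opponent has just taken the last stick and therefore loses → W
n=1: only reaches 0(W), which is W → L
n=2: reaches L-position 1 → W
n=3: only reaches 2(W), 0(W), all W → L
n=4: reaches L-position 3 → W
n=5: only reaches 4(W), 2(W), 0(W), all W → L
n=6: reaches L-position 5 → W
n=7: reaches L-position 1 → W
n=8: reaches L-position 5 → W
n=9: reaches L-position 3 → W
n=10: reaches L-position 5 → W
n=11: reaches L-position 5 → W
The starting position 11 is W: Alice should remove 6, leaving 5, handing over an L position.

Alice wins.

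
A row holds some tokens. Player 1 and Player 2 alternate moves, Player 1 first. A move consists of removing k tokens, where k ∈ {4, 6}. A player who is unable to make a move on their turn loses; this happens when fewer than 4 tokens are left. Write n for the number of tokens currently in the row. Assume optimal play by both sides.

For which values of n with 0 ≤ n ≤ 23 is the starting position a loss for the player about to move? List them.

0, 1, 2, 3, 10, 11, 12, 13, 20, 21, 22, 23

Label each position W (a win for the player to move) or L (a loss). A position with no legal move is L; any other position is W exactly when some move reaches an L, and L when every move reaches a W.
n=0: no move → L
n=1: no move → L
n=2: no move → L
n=3: no move → L
n=4: can move to 0, which is L ⇒ W
n=5: can move to 1, which is L ⇒ W
n=6: can move to 2, which is L ⇒ W
n=7: can move to 3, which is L ⇒ W
n=8: can move to 2, which is L ⇒ W
n=9: can move to 3, which is L ⇒ W
n=10: moves to 6(W), 4(W); every one is W ⇒ L
n=11: moves to 7(W), 5(W); every one is W ⇒ L
n=12: moves to 8(W), 6(W); every one is W ⇒ L
n=13: moves to 9(W), 7(W); every one is W ⇒ L
n=14: can move to 10, which is L ⇒ W
n=15: can move to 11, which is L ⇒ W
n=16: can move to 12, which is L ⇒ W
n=17: can move to 13, which is L ⇒ W
n=18: can move to 12, which is L ⇒ W
n=19: can move to 13, which is L ⇒ W
n=20: moves to 16(W), 14(W); every one is W ⇒ L
n=21: moves to 17(W), 15(W); every one is W ⇒ L
n=22: moves to 18(W), 16(W); every one is W ⇒ L
n=23: moves to 19(W), 17(W); every one is W ⇒ L
Reading off the rows marked L gives the requested list; there are 12 such values of n.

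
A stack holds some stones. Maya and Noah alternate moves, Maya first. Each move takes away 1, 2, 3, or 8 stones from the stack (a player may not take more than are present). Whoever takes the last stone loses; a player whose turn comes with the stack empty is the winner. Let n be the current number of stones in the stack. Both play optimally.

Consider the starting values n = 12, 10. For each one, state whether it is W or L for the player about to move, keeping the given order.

12: W, 10: L

Work bottom-up. With no move the player to move wins. Otherwise the position is W if at least one move leads to an L position for the opponent, and L if every move leads to a W.
n=0: no move; the opponent has just taken the last stone and therefore loses → W
n=1: →0(W) only, which is W, so L
n=2: →1(L), so W
n=3: →1(L), so W
n=4: →1(L), so W
n=5: →4(W), 3(W), 2(W) — all W, so L
n=6: →5(L), so W
n=7: →5(L), so W
n=8: →5(L), so W
n=9: →1(L), so W
n=10: →9(W), 8(W), 7(W), 2(W) — all W, so L
n=11: →10(L), so W
n=12: →10(L), so W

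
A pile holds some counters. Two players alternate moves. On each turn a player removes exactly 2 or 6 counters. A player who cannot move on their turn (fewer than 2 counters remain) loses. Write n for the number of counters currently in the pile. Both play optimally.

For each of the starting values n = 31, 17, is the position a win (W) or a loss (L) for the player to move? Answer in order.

Classify positions by backward induction: terminal positions (no move available) are L. From any other position, the mover wins iff some move reaches an L.
n=0: no move → L
n=1: no move → L
n=2: can move to 0, which is L ⇒ W
n=3: can move to 1, which is L ⇒ W
n=4: the only move is to 2(W), a W ⇒ L
n=5: the only move is to 3(W), a W ⇒ L
n=6: can move to 4, which is L ⇒ W
n=7: can move to 5, which is L ⇒ W
n=8: moves to 6(W), 2(W); every one is W ⇒ L
n=9: moves to 7(W), 3(W); every one is W ⇒ L
n=10: can move to 8, which is L ⇒ W
n=11: can move to 9, which is L ⇒ W
n=12: moves to 10(W), 6(W); every one is W ⇒ L
n=13: moves to 11(W), 7(W); every one is W ⇒ L
n=14: can move to 12, which is L ⇒ W
n=15: can move to 13, which is L ⇒ W
n=16: moves to 14(W), 10(W); every one is W ⇒ L
n=17: moves to 15(W), 11(W); every one is W ⇒ L
n=18: can move to 16, which is L ⇒ W
n=19: can move to 17, which is L ⇒ W
n=20: moves to 18(W), 14(W); every one is W ⇒ L
n=21: moves to 19(W), 15(W); every one is W ⇒ L
n=22: can move to 20, which is L ⇒ W
n=23: can move to 21, which is L ⇒ W
n=24: moves to 22(W), 18(W); every one is W ⇒ L
n=25: moves to 23(W), 19(W); every one is W ⇒ L
n=26: can move to 24, which is L ⇒ W
n=27: can move to 25, which is L ⇒ W
n=28: moves to 26(W), 22(W); every one is W ⇒ L
n=29: moves to 27(W), 23(W); every one is W ⇒ L
n=30: can move to 28, which is L ⇒ W
n=31: can move to 29, which is L ⇒ W

31: W, 17: L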